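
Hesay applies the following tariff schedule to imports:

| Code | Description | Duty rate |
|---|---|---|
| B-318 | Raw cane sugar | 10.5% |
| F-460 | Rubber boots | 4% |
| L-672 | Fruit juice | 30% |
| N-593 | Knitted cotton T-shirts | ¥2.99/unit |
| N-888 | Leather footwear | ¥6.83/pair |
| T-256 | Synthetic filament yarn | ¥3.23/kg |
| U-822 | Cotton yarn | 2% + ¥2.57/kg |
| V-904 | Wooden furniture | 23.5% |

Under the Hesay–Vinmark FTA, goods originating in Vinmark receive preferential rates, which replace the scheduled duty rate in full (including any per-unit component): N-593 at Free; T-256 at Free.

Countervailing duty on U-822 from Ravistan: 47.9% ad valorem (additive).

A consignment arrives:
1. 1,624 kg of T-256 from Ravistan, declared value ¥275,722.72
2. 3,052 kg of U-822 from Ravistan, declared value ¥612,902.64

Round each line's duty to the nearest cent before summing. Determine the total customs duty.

¥318,927.58

Line 1 (T-256, Ravistan, 1,624 kg, ¥275,722.72):
Base rate for T-256 is ¥3.23/kg.
T-256 has an FTA preferential rate, but origin Ravistan is not Vinmark; base rate stands.
Duty = 1,624 × ¥3.23 = ¥5,245.52.
Line 2 (U-822, Ravistan, 3,052 kg, ¥612,902.64):
Base rate for U-822 is 2% + ¥2.57/kg.
Additional duty on U-822 from Ravistan: +47.9%. Applied ad valorem rate: 2% + 47.9% = 49.9%.
Duty = ¥612,902.64 × 49.9% + 3,052 × ¥2.57 = ¥313,682.06.
Total = ¥5,245.52 + ¥313,682.06 = ¥318,927.58.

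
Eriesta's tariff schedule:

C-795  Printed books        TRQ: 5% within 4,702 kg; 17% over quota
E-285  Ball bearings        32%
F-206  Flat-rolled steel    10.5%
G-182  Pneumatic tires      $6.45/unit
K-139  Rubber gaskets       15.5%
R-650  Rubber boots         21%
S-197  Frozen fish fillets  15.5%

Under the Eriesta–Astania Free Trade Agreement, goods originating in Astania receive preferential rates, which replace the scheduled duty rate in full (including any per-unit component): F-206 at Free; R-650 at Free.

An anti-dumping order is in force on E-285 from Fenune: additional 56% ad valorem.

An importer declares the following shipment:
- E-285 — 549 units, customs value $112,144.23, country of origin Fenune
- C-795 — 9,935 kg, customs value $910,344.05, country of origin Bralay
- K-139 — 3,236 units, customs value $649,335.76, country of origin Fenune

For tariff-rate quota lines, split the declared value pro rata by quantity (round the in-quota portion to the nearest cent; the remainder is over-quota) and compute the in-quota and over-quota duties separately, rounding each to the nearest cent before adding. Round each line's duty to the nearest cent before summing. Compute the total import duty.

Line 1 (E-285, Fenune, 549 units, $112,144.23):
Base rate for E-285 is 32%.
Additional duty on E-285 from Fenune: +56%. Applied ad valorem rate: 32% + 56% = 88%.
Duty = $112,144.23 × 88% = $98,686.92.
Line 2 (C-795, Bralay, 9,935 kg, $910,344.05):
Code C-795 is under a tariff-rate quota (threshold 4,702 kg). In-quota: 4,702 kg at 5%; over-quota: 5,233 kg at 17%.
Pro-rata value split: in-quota = $910,344.05 × 4,702/9,935 = $430,844.26; over-quota = $910,344.05 − $430,844.26 = $479,499.79.
In-quota duty = $430,844.26 × 5% = $21,542.21. Over-quota duty = $479,499.79 × 17% = $81,514.96.
Line duty = $21,542.21 + $81,514.96 = $103,057.17.
Line 3 (K-139, Fenune, 3,236 units, $649,335.76):
Base rate for K-139 is 15.5%.
Duty = $649,335.76 × 15.5% = $100,647.04.
Total = $98,686.92 + $103,057.17 + $100,647.04 = $302,391.13.

$302,391.13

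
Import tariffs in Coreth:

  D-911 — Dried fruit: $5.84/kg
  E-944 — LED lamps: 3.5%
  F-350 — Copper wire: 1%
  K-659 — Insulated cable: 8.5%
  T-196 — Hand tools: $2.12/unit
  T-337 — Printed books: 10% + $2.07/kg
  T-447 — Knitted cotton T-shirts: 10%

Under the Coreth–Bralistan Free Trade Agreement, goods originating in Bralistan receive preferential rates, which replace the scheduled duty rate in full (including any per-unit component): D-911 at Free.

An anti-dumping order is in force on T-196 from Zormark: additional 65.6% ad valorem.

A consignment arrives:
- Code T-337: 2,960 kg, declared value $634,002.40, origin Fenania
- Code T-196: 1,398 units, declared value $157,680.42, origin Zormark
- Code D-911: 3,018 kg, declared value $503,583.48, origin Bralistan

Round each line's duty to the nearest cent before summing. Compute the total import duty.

$175,929.56

Line 1 (T-337, Fenania, 2,960 kg, $634,002.40):
Base rate for T-337 is 10% + $2.07/kg.
Duty = $634,002.40 × 10% + 2,960 × $2.07 = $69,527.44.
Line 2 (T-196, Zormark, 1,398 units, $157,680.42):
Base rate for T-196 is $2.12/unit.
Additional duty on T-196 from Zormark: +65.6% ad valorem. Applied ad valorem rate = 65.6%.
Duty = $157,680.42 × 65.6% + 1,398 × $2.12 = $106,402.12.
Line 3 (D-911, Bralistan, 3,018 kg, $503,583.48):
Base rate for D-911 is $5.84/kg.
Origin Bralistan qualifies under the Coreth–Bralistan agreement and D-911 is covered: preferential rate Free applies instead.
Duty = $503,583.48 × 0% = $0.00.
Total = $69,527.44 + $106,402.12 + $0.00 = $175,929.56.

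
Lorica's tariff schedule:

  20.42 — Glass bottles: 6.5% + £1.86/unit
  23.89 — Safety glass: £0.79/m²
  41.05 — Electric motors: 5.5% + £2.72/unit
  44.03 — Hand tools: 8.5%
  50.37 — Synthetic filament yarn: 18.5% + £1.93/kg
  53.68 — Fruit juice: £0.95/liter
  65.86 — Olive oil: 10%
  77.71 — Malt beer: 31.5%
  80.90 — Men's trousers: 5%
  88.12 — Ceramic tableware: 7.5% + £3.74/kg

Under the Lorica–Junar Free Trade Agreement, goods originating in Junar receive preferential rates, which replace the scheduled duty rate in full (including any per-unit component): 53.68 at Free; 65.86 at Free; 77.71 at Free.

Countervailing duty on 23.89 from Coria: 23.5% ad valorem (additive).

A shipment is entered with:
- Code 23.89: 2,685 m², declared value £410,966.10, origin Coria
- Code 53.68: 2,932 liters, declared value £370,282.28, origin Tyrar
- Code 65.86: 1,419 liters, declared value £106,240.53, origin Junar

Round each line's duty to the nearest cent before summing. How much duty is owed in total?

Line 1 (23.89, Coria, 2,685 m², £410,966.10):
Base rate for 23.89 is £0.79/m².
Additional duty on 23.89 from Coria: +23.5% ad valorem. Applied ad valorem rate = 23.5%.
Duty = £410,966.10 × 23.5% + 2,685 × £0.79 = £98,698.18.
Line 2 (53.68, Tyrar, 2,932 liters, £370,282.28):
Base rate for 53.68 is £0.95/liter.
53.68 has an FTA preferential rate, but origin Tyrar is not Junar; base rate stands.
Duty = 2,932 × £0.95 = £2,785.40.
Line 3 (65.86, Junar, 1,419 liters, £106,240.53):
Base rate for 65.86 is 10%.
Origin Junar qualifies under the Lorica–Junar agreement and 65.86 is covered: preferential rate Free applies instead.
Duty = £106,240.53 × 0% = £0.00.
Total = £98,698.18 + £2,785.40 + £0.00 = £101,483.58.

£101,483.58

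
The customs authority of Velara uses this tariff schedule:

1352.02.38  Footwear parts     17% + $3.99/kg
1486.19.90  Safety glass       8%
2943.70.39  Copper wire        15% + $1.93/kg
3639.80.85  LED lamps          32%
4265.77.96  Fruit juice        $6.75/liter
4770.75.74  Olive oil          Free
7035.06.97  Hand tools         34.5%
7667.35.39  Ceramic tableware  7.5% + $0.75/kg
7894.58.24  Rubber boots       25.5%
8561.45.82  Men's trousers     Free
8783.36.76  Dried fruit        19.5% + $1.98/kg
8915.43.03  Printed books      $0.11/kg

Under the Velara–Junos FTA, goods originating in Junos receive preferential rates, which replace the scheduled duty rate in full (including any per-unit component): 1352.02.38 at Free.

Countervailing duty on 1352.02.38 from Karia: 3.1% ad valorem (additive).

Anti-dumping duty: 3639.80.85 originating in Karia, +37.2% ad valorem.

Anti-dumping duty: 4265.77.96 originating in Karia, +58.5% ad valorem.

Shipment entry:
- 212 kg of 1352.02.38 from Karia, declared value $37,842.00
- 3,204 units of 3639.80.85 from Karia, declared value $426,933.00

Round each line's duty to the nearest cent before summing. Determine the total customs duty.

$303,889.76

Line 1 (1352.02.38, Karia, 212 kg, $37,842.00):
Base rate for 1352.02.38 is 17% + $3.99/kg.
1352.02.38 has an FTA preferential rate, but origin Karia is not Junos; base rate stands.
Additional duty on 1352.02.38 from Karia: +3.1%. Applied ad valorem rate: 17% + 3.1% = 20.1%.
Duty = $37,842.00 × 20.1% + 212 × $3.99 = $8,452.12.
Line 2 (3639.80.85, Karia, 3,204 units, $426,933.00):
Base rate for 3639.80.85 is 32%.
Additional duty on 3639.80.85 from Karia: +37.2%. Applied ad valorem rate: 32% + 37.2% = 69.2%.
Duty = $426,933.00 × 69.2% = $295,437.64.
Total = $8,452.12 + $295,437.64 = $303,889.76.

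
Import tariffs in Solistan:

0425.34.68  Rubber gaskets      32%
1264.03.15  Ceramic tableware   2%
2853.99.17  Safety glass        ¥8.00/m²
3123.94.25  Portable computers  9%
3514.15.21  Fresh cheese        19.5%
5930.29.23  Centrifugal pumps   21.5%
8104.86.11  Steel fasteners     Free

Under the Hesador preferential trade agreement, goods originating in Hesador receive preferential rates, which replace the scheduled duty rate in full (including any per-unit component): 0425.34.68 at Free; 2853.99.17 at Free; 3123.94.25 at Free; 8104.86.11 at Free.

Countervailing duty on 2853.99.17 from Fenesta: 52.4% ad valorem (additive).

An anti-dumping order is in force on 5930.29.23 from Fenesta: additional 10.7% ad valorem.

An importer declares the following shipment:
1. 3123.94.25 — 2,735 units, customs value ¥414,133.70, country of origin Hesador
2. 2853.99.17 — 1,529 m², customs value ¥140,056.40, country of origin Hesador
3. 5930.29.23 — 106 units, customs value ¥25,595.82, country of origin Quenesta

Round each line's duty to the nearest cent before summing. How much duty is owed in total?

Line 1 (3123.94.25, Hesador, 2,735 units, ¥414,133.70):
Base rate for 3123.94.25 is 9%.
Origin Hesador qualifies under the Solistan–Hesador agreement and 3123.94.25 is covered: preferential rate Free applies instead.
Duty = ¥414,133.70 × 0% = ¥0.00.
Line 2 (2853.99.17, Hesador, 1,529 m², ¥140,056.40):
Base rate for 2853.99.17 is ¥8.00/m².
Origin Hesador qualifies under the Solistan–Hesador agreement and 2853.99.17 is covered: preferential rate Free applies instead.
The additional-duty order on 2853.99.17 targets Fenesta, not Hesador; it does not apply.
Duty = ¥140,056.40 × 0% = ¥0.00.
Line 3 (5930.29.23, Quenesta, 106 units, ¥25,595.82):
Base rate for 5930.29.23 is 21.5%.
The additional-duty order on 5930.29.23 targets Fenesta, not Quenesta; it does not apply.
Duty = ¥25,595.82 × 21.5% = ¥5,503.10.
Total = ¥0.00 + ¥0.00 + ¥5,503.10 = ¥5,503.10.

¥5,503.10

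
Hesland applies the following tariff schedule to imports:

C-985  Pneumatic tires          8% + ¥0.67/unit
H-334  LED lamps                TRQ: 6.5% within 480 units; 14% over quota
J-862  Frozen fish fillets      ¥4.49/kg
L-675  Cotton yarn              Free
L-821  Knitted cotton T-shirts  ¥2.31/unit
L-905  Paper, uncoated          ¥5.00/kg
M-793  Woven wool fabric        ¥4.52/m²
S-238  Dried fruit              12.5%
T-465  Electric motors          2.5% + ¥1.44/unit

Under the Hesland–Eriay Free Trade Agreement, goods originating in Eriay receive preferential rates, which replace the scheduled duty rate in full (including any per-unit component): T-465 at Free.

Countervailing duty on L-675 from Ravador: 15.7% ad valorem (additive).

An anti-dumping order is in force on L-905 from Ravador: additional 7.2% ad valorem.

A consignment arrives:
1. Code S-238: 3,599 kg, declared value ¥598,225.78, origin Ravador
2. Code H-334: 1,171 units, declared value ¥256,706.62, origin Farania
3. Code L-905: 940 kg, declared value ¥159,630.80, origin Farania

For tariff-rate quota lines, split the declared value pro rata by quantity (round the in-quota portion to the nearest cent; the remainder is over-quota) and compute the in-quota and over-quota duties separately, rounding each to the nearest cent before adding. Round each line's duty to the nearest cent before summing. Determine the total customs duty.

¥107,525.22

Line 1 (S-238, Ravador, 3,599 kg, ¥598,225.78):
Base rate for S-238 is 12.5%.
Duty = ¥598,225.78 × 12.5% = ¥74,778.22.
Line 2 (H-334, Farania, 1,171 units, ¥256,706.62):
Code H-334 is under a tariff-rate quota (threshold 480 units). In-quota: 480 units at 6.5%; over-quota: 691 units at 14%.
Pro-rata value split: in-quota = ¥256,706.62 × 480/1,171 = ¥105,225.60; over-quota = ¥256,706.62 − ¥105,225.60 = ¥151,481.02.
In-quota duty = ¥105,225.60 × 6.5% = ¥6,839.66. Over-quota duty = ¥151,481.02 × 14% = ¥21,207.34.
Line duty = ¥6,839.66 + ¥21,207.34 = ¥28,047.00.
Line 3 (L-905, Farania, 940 kg, ¥159,630.80):
Base rate for L-905 is ¥5.00/kg.
The additional-duty order on L-905 targets Ravador, not Farania; it does not apply.
Duty = 940 × ¥5.00 = ¥4,700.00.
Total = ¥74,778.22 + ¥28,047.00 + ¥4,700.00 = ¥107,525.22.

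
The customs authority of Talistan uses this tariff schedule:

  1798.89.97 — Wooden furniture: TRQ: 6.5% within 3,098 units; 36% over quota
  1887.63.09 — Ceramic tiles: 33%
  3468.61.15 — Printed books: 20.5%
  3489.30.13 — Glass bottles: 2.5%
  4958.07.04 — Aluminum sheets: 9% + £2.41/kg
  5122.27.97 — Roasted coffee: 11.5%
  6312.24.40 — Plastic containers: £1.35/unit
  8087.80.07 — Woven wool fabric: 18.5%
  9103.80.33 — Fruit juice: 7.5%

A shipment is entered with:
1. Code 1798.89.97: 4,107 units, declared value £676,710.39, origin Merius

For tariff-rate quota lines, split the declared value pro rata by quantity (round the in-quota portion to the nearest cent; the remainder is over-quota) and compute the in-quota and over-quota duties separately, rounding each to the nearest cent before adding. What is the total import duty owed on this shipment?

£93,030.78

Line 1 (1798.89.97, Merius, 4,107 units, £676,710.39):
Code 1798.89.97 is under a tariff-rate quota (threshold 3,098 units). In-quota: 3,098 units at 6.5%; over-quota: 1,009 units at 36%.
Pro-rata value split: in-quota = £676,710.39 × 3,098/4,107 = £510,457.46; over-quota = £676,710.39 − £510,457.46 = £166,252.93.
In-quota duty = £510,457.46 × 6.5% = £33,179.73. Over-quota duty = £166,252.93 × 36% = £59,851.05.
Line duty = £33,179.73 + £59,851.05 = £93,030.78.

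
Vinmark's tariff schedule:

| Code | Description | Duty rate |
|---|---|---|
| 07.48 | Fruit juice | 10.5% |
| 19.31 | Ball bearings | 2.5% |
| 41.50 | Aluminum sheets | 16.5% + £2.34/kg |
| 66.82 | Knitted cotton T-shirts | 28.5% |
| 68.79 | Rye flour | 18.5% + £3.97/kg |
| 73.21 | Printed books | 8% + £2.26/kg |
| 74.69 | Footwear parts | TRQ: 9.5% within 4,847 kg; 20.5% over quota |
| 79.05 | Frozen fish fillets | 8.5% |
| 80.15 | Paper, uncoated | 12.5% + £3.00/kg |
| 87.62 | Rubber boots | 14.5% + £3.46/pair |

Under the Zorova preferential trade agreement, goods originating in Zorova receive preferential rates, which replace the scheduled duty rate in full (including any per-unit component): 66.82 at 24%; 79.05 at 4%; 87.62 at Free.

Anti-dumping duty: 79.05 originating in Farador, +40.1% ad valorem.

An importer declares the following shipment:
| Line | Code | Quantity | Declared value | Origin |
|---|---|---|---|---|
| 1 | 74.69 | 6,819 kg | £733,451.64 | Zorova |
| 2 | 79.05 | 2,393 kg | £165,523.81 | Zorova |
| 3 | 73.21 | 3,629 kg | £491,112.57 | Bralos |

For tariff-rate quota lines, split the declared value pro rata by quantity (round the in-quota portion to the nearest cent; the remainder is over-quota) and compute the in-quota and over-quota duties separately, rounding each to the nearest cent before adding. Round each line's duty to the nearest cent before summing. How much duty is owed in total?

£147,121.33

Line 1 (74.69, Zorova, 6,819 kg, £733,451.64):
Code 74.69 is under a tariff-rate quota (threshold 4,847 kg). In-quota: 4,847 kg at 9.5%; over-quota: 1,972 kg at 20.5%.
Pro-rata value split: in-quota = £733,451.64 × 4,847/6,819 = £521,343.32; over-quota = £733,451.64 − £521,343.32 = £212,108.32.
In-quota duty = £521,343.32 × 9.5% = £49,527.62. Over-quota duty = £212,108.32 × 20.5% = £43,482.21.
Line duty = £49,527.62 + £43,482.21 = £93,009.83.
Line 2 (79.05, Zorova, 2,393 kg, £165,523.81):
Base rate for 79.05 is 8.5%.
Origin Zorova qualifies under the Vinmark–Zorova agreement and 79.05 is covered: preferential rate 4% applies instead.
The additional-duty order on 79.05 targets Farador, not Zorova; it does not apply.
Duty = £165,523.81 × 4% = £6,620.95.
Line 3 (73.21, Bralos, 3,629 kg, £491,112.57):
Base rate for 73.21 is 8% + £2.26/kg.
Duty = £491,112.57 × 8% + 3,629 × £2.26 = £47,490.55.
Total = £93,009.83 + £6,620.95 + £47,490.55 = £147,121.33.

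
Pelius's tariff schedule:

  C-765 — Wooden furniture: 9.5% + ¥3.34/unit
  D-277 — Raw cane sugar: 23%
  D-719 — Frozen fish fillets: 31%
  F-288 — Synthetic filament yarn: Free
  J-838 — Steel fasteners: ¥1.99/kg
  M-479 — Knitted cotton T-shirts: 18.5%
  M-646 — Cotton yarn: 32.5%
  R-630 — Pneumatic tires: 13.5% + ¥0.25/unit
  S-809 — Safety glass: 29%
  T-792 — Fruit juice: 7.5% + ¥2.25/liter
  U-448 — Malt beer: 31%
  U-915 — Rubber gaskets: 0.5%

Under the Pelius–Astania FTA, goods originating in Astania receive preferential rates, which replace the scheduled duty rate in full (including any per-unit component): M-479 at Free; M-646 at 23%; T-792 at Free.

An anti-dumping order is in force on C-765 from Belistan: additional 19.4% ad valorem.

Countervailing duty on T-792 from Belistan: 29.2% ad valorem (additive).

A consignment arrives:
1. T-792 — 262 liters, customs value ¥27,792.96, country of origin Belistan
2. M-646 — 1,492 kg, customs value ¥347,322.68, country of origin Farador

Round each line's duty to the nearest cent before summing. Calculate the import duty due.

Line 1 (T-792, Belistan, 262 liters, ¥27,792.96):
Base rate for T-792 is 7.5% + ¥2.25/liter.
T-792 has an FTA preferential rate, but origin Belistan is not Astania; base rate stands.
Additional duty on T-792 from Belistan: +29.2%. Applied ad valorem rate: 7.5% + 29.2% = 36.7%.
Duty = ¥27,792.96 × 36.7% + 262 × ¥2.25 = ¥10,789.52.
Line 2 (M-646, Farador, 1,492 kg, ¥347,322.68):
Base rate for M-646 is 32.5%.
M-646 has an FTA preferential rate, but origin Farador is not Astania; base rate stands.
Duty = ¥347,322.68 × 32.5% = ¥112,879.87.
Total = ¥10,789.52 + ¥112,879.87 = ¥123,669.39.

¥123,669.39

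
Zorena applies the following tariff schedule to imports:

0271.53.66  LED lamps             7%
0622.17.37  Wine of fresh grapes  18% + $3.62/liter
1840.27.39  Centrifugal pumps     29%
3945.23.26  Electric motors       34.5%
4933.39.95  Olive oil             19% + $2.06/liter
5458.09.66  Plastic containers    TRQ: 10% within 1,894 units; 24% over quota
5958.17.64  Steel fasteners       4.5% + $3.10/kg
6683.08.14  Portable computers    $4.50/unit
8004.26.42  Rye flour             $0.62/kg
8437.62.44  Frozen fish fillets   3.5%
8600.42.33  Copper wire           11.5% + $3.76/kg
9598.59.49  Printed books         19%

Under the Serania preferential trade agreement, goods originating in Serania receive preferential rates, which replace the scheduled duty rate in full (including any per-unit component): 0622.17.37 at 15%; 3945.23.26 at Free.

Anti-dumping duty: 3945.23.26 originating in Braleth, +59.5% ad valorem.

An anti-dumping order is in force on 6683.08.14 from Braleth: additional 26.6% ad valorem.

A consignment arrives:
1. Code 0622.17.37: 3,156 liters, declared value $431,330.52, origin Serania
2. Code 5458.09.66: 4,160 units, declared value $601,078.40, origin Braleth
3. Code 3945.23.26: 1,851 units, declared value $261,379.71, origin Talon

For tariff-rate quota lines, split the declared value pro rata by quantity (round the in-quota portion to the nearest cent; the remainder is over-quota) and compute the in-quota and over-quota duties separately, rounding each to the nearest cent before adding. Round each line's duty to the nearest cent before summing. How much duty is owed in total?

Line 1 (0622.17.37, Serania, 3,156 liters, $431,330.52):
Base rate for 0622.17.37 is 18% + $3.62/liter.
Origin Serania qualifies under the Zorena–Serania agreement and 0622.17.37 is covered: preferential rate 15% applies instead.
Duty = $431,330.52 × 15% = $64,699.58.
Line 2 (5458.09.66, Braleth, 4,160 units, $601,078.40):
Code 5458.09.66 is under a tariff-rate quota (threshold 1,894 units). In-quota: 1,894 units at 10%; over-quota: 2,266 units at 24%.
Pro-rata value split: in-quota = $601,078.40 × 1,894/4,160 = $273,664.06; over-quota = $601,078.40 − $273,664.06 = $327,414.34.
In-quota duty = $273,664.06 × 10% = $27,366.41. Over-quota duty = $327,414.34 × 24% = $78,579.44.
Line duty = $27,366.41 + $78,579.44 = $105,945.85.
Line 3 (3945.23.26, Talon, 1,851 units, $261,379.71):
Base rate for 3945.23.26 is 34.5%.
3945.23.26 has an FTA preferential rate, but origin Talon is not Serania; base rate stands.
The additional-duty order on 3945.23.26 targets Braleth, not Talon; it does not apply.
Duty = $261,379.71 × 34.5% = $90,176.00.
Total = $64,699.58 + $105,945.85 + $90,176.00 = $260,821.43.

$260,821.43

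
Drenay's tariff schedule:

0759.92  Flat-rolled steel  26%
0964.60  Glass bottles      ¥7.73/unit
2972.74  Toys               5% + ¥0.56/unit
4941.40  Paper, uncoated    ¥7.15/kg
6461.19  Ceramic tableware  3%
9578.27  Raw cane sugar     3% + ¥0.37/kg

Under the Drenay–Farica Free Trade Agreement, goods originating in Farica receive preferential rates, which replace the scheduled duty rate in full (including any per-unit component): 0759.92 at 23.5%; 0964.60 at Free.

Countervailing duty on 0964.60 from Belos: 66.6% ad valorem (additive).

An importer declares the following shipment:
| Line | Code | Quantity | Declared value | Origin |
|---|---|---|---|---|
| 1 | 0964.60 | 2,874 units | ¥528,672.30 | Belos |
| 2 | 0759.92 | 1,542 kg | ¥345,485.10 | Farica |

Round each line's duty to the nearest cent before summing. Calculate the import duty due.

Line 1 (0964.60, Belos, 2,874 units, ¥528,672.30):
Base rate for 0964.60 is ¥7.73/unit.
0964.60 has an FTA preferential rate, but origin Belos is not Farica; base rate stands.
Additional duty on 0964.60 from Belos: +66.6% ad valorem. Applied ad valorem rate = 66.6%.
Duty = ¥528,672.30 × 66.6% + 2,874 × ¥7.73 = ¥374,311.77.
Line 2 (0759.92, Farica, 1,542 kg, ¥345,485.10):
Base rate for 0759.92 is 26%.
Origin Farica qualifies under the Drenay–Farica agreement and 0759.92 is covered: preferential rate 23.5% applies instead.
Duty = ¥345,485.10 × 23.5% = ¥81,189.00.
Total = ¥374,311.77 + ¥81,189.00 = ¥455,500.77.

¥455,500.77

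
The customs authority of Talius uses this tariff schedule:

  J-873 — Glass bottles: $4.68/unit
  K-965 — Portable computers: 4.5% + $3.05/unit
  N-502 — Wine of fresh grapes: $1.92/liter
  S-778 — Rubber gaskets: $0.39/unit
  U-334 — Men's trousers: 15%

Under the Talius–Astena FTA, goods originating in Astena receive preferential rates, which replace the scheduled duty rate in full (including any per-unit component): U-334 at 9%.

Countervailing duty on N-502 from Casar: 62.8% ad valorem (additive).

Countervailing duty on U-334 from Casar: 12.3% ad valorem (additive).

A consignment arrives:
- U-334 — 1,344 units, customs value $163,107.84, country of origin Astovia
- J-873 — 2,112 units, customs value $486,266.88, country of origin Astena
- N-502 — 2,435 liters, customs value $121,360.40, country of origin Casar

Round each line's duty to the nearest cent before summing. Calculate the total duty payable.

Line 1 (U-334, Astovia, 1,344 units, $163,107.84):
Base rate for U-334 is 15%.
U-334 has an FTA preferential rate, but origin Astovia is not Astena; base rate stands.
The additional-duty order on U-334 targets Casar, not Astovia; it does not apply.
Duty = $163,107.84 × 15% = $24,466.18.
Line 2 (J-873, Astena, 2,112 units, $486,266.88):
Base rate for J-873 is $4.68/unit.
Origin Astena is the FTA partner but J-873 is not on the preference list; base rate stands.
Duty = 2,112 × $4.68 = $9,884.16.
Line 3 (N-502, Casar, 2,435 liters, $121,360.40):
Base rate for N-502 is $1.92/liter.
Additional duty on N-502 from Casar: +62.8% ad valorem. Applied ad valorem rate = 62.8%.
Duty = $121,360.40 × 62.8% + 2,435 × $1.92 = $80,889.53.
Total = $24,466.18 + $9,884.16 + $80,889.53 = $115,239.87.

$115,239.87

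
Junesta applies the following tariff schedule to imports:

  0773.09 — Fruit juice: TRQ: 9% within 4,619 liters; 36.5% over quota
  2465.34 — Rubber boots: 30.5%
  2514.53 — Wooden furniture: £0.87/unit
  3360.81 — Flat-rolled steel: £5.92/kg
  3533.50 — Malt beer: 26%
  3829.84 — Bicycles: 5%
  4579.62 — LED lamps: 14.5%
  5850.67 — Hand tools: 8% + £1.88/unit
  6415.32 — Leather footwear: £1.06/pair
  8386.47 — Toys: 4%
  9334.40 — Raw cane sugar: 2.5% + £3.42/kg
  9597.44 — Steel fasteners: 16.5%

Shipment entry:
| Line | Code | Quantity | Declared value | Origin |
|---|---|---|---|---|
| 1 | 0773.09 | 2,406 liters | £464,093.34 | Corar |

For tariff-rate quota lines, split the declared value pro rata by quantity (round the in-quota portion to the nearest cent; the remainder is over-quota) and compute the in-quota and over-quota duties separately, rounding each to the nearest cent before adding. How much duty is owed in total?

£41,768.40

Line 1 (0773.09, Corar, 2,406 liters, £464,093.34):
Code 0773.09 is under a tariff-rate quota (threshold 4,619 liters). Quantity 2,406 liters is within the quota, so the in-quota rate 9% applies to the full value.
Duty = £464,093.34 × 9% = £41,768.40.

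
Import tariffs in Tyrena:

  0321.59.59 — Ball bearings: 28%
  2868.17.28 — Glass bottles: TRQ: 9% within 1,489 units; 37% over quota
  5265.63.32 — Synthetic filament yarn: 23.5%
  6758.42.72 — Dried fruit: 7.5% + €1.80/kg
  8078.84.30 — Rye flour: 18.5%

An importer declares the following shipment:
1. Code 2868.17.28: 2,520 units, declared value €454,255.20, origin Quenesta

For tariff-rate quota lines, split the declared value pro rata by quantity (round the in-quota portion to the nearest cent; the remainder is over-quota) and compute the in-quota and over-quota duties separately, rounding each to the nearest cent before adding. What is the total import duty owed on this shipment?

€92,920.42

Line 1 (2868.17.28, Quenesta, 2,520 units, €454,255.20):
Code 2868.17.28 is under a tariff-rate quota (threshold 1,489 units). In-quota: 1,489 units at 9%; over-quota: 1,031 units at 37%.
Pro-rata value split: in-quota = €454,255.20 × 1,489/2,520 = €268,407.14; over-quota = €454,255.20 − €268,407.14 = €185,848.06.
In-quota duty = €268,407.14 × 9% = €24,156.64. Over-quota duty = €185,848.06 × 37% = €68,763.78.
Line duty = €24,156.64 + €68,763.78 = €92,920.42.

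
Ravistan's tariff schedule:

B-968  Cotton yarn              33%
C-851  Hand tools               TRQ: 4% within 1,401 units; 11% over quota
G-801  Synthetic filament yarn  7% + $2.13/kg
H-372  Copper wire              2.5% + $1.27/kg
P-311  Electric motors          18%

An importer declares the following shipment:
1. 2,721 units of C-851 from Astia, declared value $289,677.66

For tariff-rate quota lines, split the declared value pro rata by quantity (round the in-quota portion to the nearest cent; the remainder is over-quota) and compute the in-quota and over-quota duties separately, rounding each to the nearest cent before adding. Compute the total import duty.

Line 1 (C-851, Astia, 2,721 units, $289,677.66):
Code C-851 is under a tariff-rate quota (threshold 1,401 units). In-quota: 1,401 units at 4%; over-quota: 1,320 units at 11%.
Pro-rata value split: in-quota = $289,677.66 × 1,401/2,721 = $149,150.46; over-quota = $289,677.66 − $149,150.46 = $140,527.20.
In-quota duty = $149,150.46 × 4% = $5,966.02. Over-quota duty = $140,527.20 × 11% = $15,457.99.
Line duty = $5,966.02 + $15,457.99 = $21,424.01.

$21,424.01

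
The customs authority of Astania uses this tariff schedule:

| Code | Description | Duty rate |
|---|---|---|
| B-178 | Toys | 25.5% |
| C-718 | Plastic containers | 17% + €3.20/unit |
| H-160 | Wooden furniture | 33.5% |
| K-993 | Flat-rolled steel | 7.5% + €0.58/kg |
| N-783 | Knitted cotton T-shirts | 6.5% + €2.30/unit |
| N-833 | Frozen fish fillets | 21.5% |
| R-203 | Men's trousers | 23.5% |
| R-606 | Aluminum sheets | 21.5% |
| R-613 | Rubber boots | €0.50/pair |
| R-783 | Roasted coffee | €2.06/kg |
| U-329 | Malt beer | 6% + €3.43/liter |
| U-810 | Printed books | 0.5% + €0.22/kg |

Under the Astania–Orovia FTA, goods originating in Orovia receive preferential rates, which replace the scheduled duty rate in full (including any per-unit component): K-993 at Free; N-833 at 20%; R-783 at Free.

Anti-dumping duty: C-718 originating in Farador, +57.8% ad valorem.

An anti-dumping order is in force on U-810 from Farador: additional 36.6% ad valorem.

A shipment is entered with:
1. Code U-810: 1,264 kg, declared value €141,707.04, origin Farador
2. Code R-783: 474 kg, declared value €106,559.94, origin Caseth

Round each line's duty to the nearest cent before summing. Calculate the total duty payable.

€53,827.83

Line 1 (U-810, Farador, 1,264 kg, €141,707.04):
Base rate for U-810 is 0.5% + €0.22/kg.
Additional duty on U-810 from Farador: +36.6%. Applied ad valorem rate: 0.5% + 36.6% = 37.1%.
Duty = €141,707.04 × 37.1% + 1,264 × €0.22 = €52,851.39.
Line 2 (R-783, Caseth, 474 kg, €106,559.94):
Base rate for R-783 is €2.06/kg.
R-783 has an FTA preferential rate, but origin Caseth is not Orovia; base rate stands.
Duty = 474 × €2.06 = €976.44.
Total = €52,851.39 + €976.44 = €53,827.83.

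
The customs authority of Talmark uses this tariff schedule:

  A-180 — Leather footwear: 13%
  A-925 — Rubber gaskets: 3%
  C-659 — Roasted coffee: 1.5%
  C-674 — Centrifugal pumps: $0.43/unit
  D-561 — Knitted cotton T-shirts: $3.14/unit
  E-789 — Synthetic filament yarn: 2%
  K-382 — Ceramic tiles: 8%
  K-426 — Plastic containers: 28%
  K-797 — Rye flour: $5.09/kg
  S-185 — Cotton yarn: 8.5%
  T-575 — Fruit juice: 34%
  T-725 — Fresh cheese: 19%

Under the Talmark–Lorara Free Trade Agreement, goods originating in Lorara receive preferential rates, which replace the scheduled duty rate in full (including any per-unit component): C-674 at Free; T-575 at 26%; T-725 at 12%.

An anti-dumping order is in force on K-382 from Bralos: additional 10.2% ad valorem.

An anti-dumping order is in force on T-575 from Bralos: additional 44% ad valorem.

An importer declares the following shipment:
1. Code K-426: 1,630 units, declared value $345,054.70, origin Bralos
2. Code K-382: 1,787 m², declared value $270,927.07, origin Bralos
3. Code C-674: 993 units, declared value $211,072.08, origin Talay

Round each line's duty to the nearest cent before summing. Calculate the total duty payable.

Line 1 (K-426, Bralos, 1,630 units, $345,054.70):
Base rate for K-426 is 28%.
Duty = $345,054.70 × 28% = $96,615.32.
Line 2 (K-382, Bralos, 1,787 m², $270,927.07):
Base rate for K-382 is 8%.
Additional duty on K-382 from Bralos: +10.2%. Applied ad valorem rate: 8% + 10.2% = 18.2%.
Duty = $270,927.07 × 18.2% = $49,308.73.
Line 3 (C-674, Talay, 993 units, $211,072.08):
Base rate for C-674 is $0.43/unit.
C-674 has an FTA preferential rate, but origin Talay is not Lorara; base rate stands.
Duty = 993 × $0.43 = $426.99.
Total = $96,615.32 + $49,308.73 + $426.99 = $146,351.04.

$146,351.04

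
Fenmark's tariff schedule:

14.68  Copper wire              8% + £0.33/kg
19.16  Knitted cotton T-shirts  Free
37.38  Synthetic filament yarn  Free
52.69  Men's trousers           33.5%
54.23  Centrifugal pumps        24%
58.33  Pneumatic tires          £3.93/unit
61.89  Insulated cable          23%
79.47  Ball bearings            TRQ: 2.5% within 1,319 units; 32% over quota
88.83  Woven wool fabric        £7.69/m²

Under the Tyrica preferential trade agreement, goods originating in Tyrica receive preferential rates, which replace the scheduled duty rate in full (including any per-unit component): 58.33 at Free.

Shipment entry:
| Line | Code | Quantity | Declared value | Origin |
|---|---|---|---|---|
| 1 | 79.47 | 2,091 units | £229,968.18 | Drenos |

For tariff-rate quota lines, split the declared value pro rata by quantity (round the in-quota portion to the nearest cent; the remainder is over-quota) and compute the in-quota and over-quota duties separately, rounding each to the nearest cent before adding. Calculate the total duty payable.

£30,796.05

Line 1 (79.47, Drenos, 2,091 units, £229,968.18):
Code 79.47 is under a tariff-rate quota (threshold 1,319 units). In-quota: 1,319 units at 2.5%; over-quota: 772 units at 32%.
Pro-rata value split: in-quota = £229,968.18 × 1,319/2,091 = £145,063.62; over-quota = £229,968.18 − £145,063.62 = £84,904.56.
In-quota duty = £145,063.62 × 2.5% = £3,626.59. Over-quota duty = £84,904.56 × 32% = £27,169.46.
Line duty = £3,626.59 + £27,169.46 = £30,796.05.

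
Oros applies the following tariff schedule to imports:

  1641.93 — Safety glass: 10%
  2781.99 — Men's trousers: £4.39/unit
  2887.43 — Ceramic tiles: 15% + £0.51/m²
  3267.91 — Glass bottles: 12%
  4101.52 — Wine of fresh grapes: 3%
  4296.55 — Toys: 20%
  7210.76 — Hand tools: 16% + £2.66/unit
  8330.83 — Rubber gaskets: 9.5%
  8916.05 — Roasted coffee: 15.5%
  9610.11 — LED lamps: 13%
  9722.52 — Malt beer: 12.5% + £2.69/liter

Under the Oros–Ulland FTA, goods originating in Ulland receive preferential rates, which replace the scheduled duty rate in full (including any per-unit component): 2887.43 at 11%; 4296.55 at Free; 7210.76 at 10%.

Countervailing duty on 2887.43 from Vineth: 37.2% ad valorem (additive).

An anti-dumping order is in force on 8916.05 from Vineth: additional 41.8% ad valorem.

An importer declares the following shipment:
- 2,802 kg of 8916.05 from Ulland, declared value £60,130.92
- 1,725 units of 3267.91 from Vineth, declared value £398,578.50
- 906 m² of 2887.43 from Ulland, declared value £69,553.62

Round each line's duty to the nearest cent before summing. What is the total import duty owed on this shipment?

Line 1 (8916.05, Ulland, 2,802 kg, £60,130.92):
Base rate for 8916.05 is 15.5%.
Origin Ulland is the FTA partner but 8916.05 is not on the preference list; base rate stands.
The additional-duty order on 8916.05 targets Vineth, not Ulland; it does not apply.
Duty = £60,130.92 × 15.5% = £9,320.29.
Line 2 (3267.91, Vineth, 1,725 units, £398,578.50):
Base rate for 3267.91 is 12%.
Duty = £398,578.50 × 12% = £47,829.42.
Line 3 (2887.43, Ulland, 906 m², £69,553.62):
Base rate for 2887.43 is 15% + £0.51/m².
Origin Ulland qualifies under the Oros–Ulland agreement and 2887.43 is covered: preferential rate 11% applies instead.
The additional-duty order on 2887.43 targets Vineth, not Ulland; it does not apply.
Duty = £69,553.62 × 11% = £7,650.90.
Total = £9,320.29 + £47,829.42 + £7,650.90 = £64,800.61.

£64,800.61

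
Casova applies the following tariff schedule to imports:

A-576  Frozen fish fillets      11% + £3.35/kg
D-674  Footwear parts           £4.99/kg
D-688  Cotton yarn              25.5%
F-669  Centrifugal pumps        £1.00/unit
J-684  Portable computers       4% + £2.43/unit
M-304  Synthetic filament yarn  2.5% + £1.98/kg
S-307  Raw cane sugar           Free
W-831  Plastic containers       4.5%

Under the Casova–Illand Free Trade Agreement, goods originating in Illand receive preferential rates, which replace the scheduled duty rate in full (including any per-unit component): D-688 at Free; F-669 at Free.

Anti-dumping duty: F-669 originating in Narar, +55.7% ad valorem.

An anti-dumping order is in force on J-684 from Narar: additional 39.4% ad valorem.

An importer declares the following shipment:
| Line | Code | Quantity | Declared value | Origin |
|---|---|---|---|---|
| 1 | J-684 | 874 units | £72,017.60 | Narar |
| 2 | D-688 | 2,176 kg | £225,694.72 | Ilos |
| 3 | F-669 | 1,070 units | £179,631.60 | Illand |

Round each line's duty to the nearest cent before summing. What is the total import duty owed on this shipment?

Line 1 (J-684, Narar, 874 units, £72,017.60):
Base rate for J-684 is 4% + £2.43/unit.
Additional duty on J-684 from Narar: +39.4%. Applied ad valorem rate: 4% + 39.4% = 43.4%.
Duty = £72,017.60 × 43.4% + 874 × £2.43 = £33,379.46.
Line 2 (D-688, Ilos, 2,176 kg, £225,694.72):
Base rate for D-688 is 25.5%.
D-688 has an FTA preferential rate, but origin Ilos is not Illand; base rate stands.
Duty = £225,694.72 × 25.5% = £57,552.15.
Line 3 (F-669, Illand, 1,070 units, £179,631.60):
Base rate for F-669 is £1.00/unit.
Origin Illand qualifies under the Casova–Illand agreement and F-669 is covered: preferential rate Free applies instead.
The additional-duty order on F-669 targets Narar, not Illand; it does not apply.
Duty = £179,631.60 × 0% = £0.00.
Total = £33,379.46 + £57,552.15 + £0.00 = £90,931.61.

£90,931.61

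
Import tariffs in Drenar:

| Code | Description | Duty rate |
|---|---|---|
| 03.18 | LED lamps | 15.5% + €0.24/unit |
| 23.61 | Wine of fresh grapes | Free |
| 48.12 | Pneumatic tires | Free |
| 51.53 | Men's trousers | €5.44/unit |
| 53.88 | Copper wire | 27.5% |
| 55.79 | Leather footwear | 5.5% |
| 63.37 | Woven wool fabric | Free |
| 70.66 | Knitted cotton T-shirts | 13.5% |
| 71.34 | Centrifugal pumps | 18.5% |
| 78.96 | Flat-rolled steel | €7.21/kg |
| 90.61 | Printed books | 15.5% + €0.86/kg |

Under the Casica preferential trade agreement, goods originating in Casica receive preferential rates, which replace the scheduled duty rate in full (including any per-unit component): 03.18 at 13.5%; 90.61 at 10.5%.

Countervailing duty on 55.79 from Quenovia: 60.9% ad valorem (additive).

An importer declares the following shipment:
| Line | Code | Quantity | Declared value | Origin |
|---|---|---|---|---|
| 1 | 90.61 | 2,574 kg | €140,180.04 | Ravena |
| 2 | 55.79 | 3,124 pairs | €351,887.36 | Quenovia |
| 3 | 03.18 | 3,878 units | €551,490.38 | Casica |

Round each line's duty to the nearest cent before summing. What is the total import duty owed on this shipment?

€332,045.96

Line 1 (90.61, Ravena, 2,574 kg, €140,180.04):
Base rate for 90.61 is 15.5% + €0.86/kg.
90.61 has an FTA preferential rate, but origin Ravena is not Casica; base rate stands.
Duty = €140,180.04 × 15.5% + 2,574 × €0.86 = €23,941.55.
Line 2 (55.79, Quenovia, 3,124 pairs, €351,887.36):
Base rate for 55.79 is 5.5%.
Additional duty on 55.79 from Quenovia: +60.9%. Applied ad valorem rate: 5.5% + 60.9% = 66.4%.
Duty = €351,887.36 × 66.4% = €233,653.21.
Line 3 (03.18, Casica, 3,878 units, €551,490.38):
Base rate for 03.18 is 15.5% + €0.24/unit.
Origin Casica qualifies under the Drenar–Casica agreement and 03.18 is covered: preferential rate 13.5% applies instead.
Duty = €551,490.38 × 13.5% = €74,451.20.
Total = €23,941.55 + €233,653.21 + €74,451.20 = €332,045.96.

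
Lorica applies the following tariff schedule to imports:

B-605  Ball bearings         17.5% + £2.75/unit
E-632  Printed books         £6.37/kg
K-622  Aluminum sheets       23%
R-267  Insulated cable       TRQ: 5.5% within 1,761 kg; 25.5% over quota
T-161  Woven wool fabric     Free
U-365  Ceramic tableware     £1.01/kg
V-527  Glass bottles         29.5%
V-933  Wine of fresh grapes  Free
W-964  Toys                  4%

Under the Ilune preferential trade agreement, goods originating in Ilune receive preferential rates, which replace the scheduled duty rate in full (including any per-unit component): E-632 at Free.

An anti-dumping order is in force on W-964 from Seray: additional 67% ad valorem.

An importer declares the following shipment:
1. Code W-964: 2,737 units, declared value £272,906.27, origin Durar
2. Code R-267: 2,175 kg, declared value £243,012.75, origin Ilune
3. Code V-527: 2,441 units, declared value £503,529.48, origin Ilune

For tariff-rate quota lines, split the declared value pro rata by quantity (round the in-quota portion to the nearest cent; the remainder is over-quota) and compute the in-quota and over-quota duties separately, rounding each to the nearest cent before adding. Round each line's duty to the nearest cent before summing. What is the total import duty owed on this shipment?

Line 1 (W-964, Durar, 2,737 units, £272,906.27):
Base rate for W-964 is 4%.
The additional-duty order on W-964 targets Seray, not Durar; it does not apply.
Duty = £272,906.27 × 4% = £10,916.25.
Line 2 (R-267, Ilune, 2,175 kg, £243,012.75):
Code R-267 is under a tariff-rate quota (threshold 1,761 kg). In-quota: 1,761 kg at 5.5%; over-quota: 414 kg at 25.5%.
Pro-rata value split: in-quota = £243,012.75 × 1,761/2,175 = £196,756.53; over-quota = £243,012.75 − £196,756.53 = £46,256.22.
In-quota duty = £196,756.53 × 5.5% = £10,821.61. Over-quota duty = £46,256.22 × 25.5% = £11,795.34.
Line duty = £10,821.61 + £11,795.34 = £22,616.95.
Line 3 (V-527, Ilune, 2,441 units, £503,529.48):
Base rate for V-527 is 29.5%.
Origin Ilune is the FTA partner but V-527 is not on the preference list; base rate stands.
Duty = £503,529.48 × 29.5% = £148,541.20.
Total = £10,916.25 + £22,616.95 + £148,541.20 = £182,074.40.

£182,074.40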